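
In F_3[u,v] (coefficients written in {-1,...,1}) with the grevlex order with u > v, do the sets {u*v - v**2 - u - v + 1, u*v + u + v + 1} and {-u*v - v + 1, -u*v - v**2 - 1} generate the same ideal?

For a fixed monomial order, each ideal has a unique reduced Gröbner basis; comparing bases decides equality.
Buchberger on the first generating set:
f_1 = u*v - v**2 - u - v + 1, LT = u*v.
f_2 = u*v + u + v + 1, LT = u*v.

S(f_1,f_2): lcm = u*v. S = -v**2 + u + v.
  leading term v**2: no divisor's leading term divides it; move -v**2 to the remainder.
  leading term u: no divisor's leading term divides it; move u to the remainder.
  leading term v: no divisor's leading term divides it; move v to the remainder.
  remainder -v**2 + u + v ≠ 0; add g_3 = -v**2 + u + v to the basis.

S(f_1,g_3): lcm = u*v**2. S = -v**3 + u**2 - v**2 + v.
  leading term v**3: subtract (v)·g_3 from -v**3 + u**2 - v**2 + v → u**2 - u*v + v**2 + v
  leading term u**2: no divisor's leading term divides it; move u**2 to the remainder.
  leading term u*v: subtract (-1)·f_1 from -u*v + v**2 + v → -u + 1
  leading term u: no divisor's leading term divides it; move -u to the remainder.
  leading term 1: no divisor's leading term divides it; move 1 to the remainder.
  remainder u**2 - u + 1 ≠ 0; add g_4 = u**2 - u + 1 to the basis.

S(f_2,g_3): lcm = u*v**2. S = u**2 - u*v + v**2 + v.
  leading term u**2: subtract (1)·g_4 from u**2 - u*v + v**2 + v → -u*v + v**2 + u + v - 1
  leading term u*v: subtract (-1)·f_1 from -u*v + v**2 + u + v - 1 → 0
  remainder 0.

S(f_1,g_4): lcm = u**2*v. S = -u*v**2 - u**2 + u - v.
  leading term u*v**2: subtract (-v)·f_1 from -u*v**2 - u**2 + u - v → -v**3 - u**2 - u*v - v**2 + u
  leading term v**3: subtract (v)·g_3 from -v**3 - u**2 - u*v - v**2 + u → -u**2 + u*v + v**2 + u
  leading term u**2: subtract (-1)·g_4 from -u**2 + u*v + v**2 + u → u*v + v**2 + 1
  leading term u*v: subtract (1)·f_1 from u*v + v**2 + 1 → -v**2 + u + v
  leading term v**2: subtract (1)·g_3 from -v**2 + u + v → 0
  remainder 0.

S(f_2,g_4): lcm = u**2*v. S = u**2 - u*v + u - v.
  leading term u**2: subtract (1)·g_4 from u**2 - u*v + u - v → -u*v - u - v - 1
  leading term u*v: subtract (-1)·f_1 from -u*v - u - v - 1 → -v**2 + u + v
  leading term v**2: subtract (1)·g_3 from -v**2 + u + v → 0
  remainder 0.

S(g_3,g_4): leading monomials are coprime, so the S-polynomial reduces to 0 (Buchberger's first criterion).
Every S-polynomial of the final basis reduces to 0, so we have a Gröbner basis.
Inter-reduce: drop elements whose leading term is divisible by another's, tail-reduce, and make monic.
Reduced Gröbner basis: {u**2 - u + 1, u*v + u + v + 1, v**2 - u - v}.

Buchberger on the second generating set:
h_1 = -u*v - v + 1, LT = u*v.
h_2 = -u*v - v**2 - 1, LT = u*v.

S(h_1,h_2): lcm = u*v. S = -v**2 + v + 1.
  leading term v**2: no divisor's leading term divides it; move -v**2 to the remainder.
  leading term v: no divisor's leading term divides it; move v to the remainder.
  leading term 1: no divisor's leading term divides it; move 1 to the remainder.
  remainder -v**2 + v + 1 ≠ 0; add k_3 = -v**2 + v + 1 to the basis.

S(h_1,k_3): lcm = u*v**2. S = u*v + v**2 + u - v.
  leading term u*v: subtract (-1)·h_1 from u*v + v**2 + u - v → v**2 + u + v + 1
  leading term v**2: subtract (-1)·k_3 from v**2 + u + v + 1 → u - v - 1
  leading term u: no divisor's leading term divides it; move u to the remainder.
  leading term v: no divisor's leading term divides it; move -v to the remainder.
  leading term 1: no divisor's leading term divides it; move -1 to the remainder.
  remainder u - v - 1 ≠ 0; add k_4 = u - v - 1 to the basis.

S(h_2,k_3): lcm = u*v**2. S = v**3 + u*v + u + v.
  leading term v**3: subtract (-v)·k_3 from v**3 + u*v + u + v → u*v + v**2 + u - v
  leading term u*v: subtract (-1)·h_1 from u*v + v**2 + u - v → v**2 + u + v + 1
  leading term v**2: subtract (-1)·k_3 from v**2 + u + v + 1 → u - v - 1
  leading term u: subtract (1)·k_4 from u - v - 1 → 0
  remainder 0.

S(h_1,k_4): lcm = u*v. S = v**2 - v - 1.
  leading term v**2: subtract (-1)·k_3 from v**2 - v - 1 → 0
  remainder 0.

S(h_2,k_4): lcm = u*v. S = -v**2 + v + 1.
  leading term v**2: subtract (1)·k_3 from -v**2 + v + 1 → 0
  remainder 0.

S(k_3,k_4): leading monomials are coprime, so the S-polynomial reduces to 0 (Buchberger's first criterion).
Every S-polynomial of the final basis reduces to 0, so we have a Gröbner basis.
Inter-reduce: drop elements whose leading term is divisible by another's, tail-reduce, and make monic.
Reduced Gröbner basis: {v**2 - v - 1, u - v - 1}.

Since the reduced bases disagree, the two ideals are not the same.

No, the ideals differ.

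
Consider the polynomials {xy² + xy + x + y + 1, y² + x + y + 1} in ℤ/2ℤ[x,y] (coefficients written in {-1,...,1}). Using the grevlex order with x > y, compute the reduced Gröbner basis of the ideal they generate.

f_1 = xy² + xy + x + y + 1, LT = xy².
f_2 = y² + x + y + 1, LT = y².

S(f_1,f_2): lcm = xy². S = x² + y + 1.
  reduce S modulo (f_1, f_2):
  remainder x² + y + 1 ≠ 0; add g_3 = x² + y + 1 to the basis.

The other S-polynomials (S(f_1,g_3), S(f_2,g_3)) all reduce to 0 modulo the current basis, so we have a Gröbner basis.
Inter-reduce: drop elements whose leading term is divisible by another's, tail-reduce, and make monic.

G = {x² + y + 1, y² + x + y + 1}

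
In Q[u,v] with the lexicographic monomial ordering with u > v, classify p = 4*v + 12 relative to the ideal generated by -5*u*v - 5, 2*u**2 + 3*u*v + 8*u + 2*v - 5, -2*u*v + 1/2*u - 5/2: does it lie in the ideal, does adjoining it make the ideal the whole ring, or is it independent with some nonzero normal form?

Adjoining 4*v + 12 makes the ideal the whole ring: the system is inconsistent.

First compute the reduced Gröbner basis of I by Buchberger's algorithm.
f_1 = -5*u*v - 5, LT = u*v.
f_2 = 2*u**2 + 3*u*v + 8*u + 2*v - 5, LT = u**2.
f_3 = -2*u*v + 1/2*u - 5/2, LT = u*v.

S(f_1,f_2): lcm = u**2*v. S = -3/2*u*v**2 - 4*u*v + u - v**2 + 5/2*v.
  reduce S modulo (f_1, f_2, f_3):
  remainder u - v**2 + 4*v + 4 ≠ 0; add h_4 = u - v**2 + 4*v + 4 to the basis.

S(f_1,f_3): lcm = u*v. S = 1/4*u - 1/4.
  reduce S modulo (f_1, f_2, f_3, h_4):
  remainder 1/4*v**2 - v - 5/4 ≠ 0; add h_5 = 1/4*v**2 - v - 5/4 to the basis.

S(f_2,f_3): lcm = u**2*v. S = 1/4*u**2 + 3/2*u*v**2 + 4*u*v - 5/4*u + v**2 - 5/2*v.
  reduce S modulo (f_1, f_2, f_3, h_4, h_5):
  remainder -1/4*v - 1/4 ≠ 0; add h_6 = -1/4*v - 1/4 to the basis.

The other S-polynomials (S(f_1,h_4), S(f_2,h_4), S(f_3,h_4), S(f_1,h_5), S(f_2,h_5), S(f_3,h_5), S(h_4,h_5), S(f_1,h_6), S(f_2,h_6), S(f_3,h_6), S(h_4,h_6), S(h_5,h_6)) all reduce to 0 modulo the current basis, so we have a Gröbner basis.
Inter-reduce: drop elements whose leading term is divisible by another's, tail-reduce, and make monic.
Reduced Gröbner basis: {u - 1, v + 1}.
Label its elements g_1 = u - 1, g_2 = v + 1.

Reduce p = 4*v + 12 modulo G:
  leading term v: subtract (4)·g_2 from 4*v + 12 → 8
  leading term 1: no divisor's leading term divides it; move 8 to the remainder.
  normal form = 8.
The normal form is nonzero, so p ∉ I. Since p minus its normal form lies in I, I + (p) = I + (r) where r = 8; decide whether this ideal is the whole ring.
Here r = 8 is a nonzero constant, hence a unit: 1 ∈ I + (p), the Gröbner basis of I + (p) is {1}, and the enlarged system has no common solution — adjoining p is inconsistent.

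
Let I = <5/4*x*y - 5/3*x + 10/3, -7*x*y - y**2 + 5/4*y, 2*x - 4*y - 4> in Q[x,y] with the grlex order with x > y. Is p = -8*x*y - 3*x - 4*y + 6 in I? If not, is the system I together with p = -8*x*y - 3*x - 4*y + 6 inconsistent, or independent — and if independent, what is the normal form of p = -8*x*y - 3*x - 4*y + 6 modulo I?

-8*x*y - 3*x - 4*y + 6 lies in I (it reduces to 0).

First compute the reduced Gröbner basis of I by Buchberger's algorithm.
f_1 = 5/4*x*y - 5/3*x + 10/3, LT = x*y.
f_2 = -7*x*y - y**2 + 5/4*y, LT = x*y.
f_3 = 2*x - 4*y - 4, LT = x.

S(f_1,f_2): lcm = x*y. S = -1/7*y**2 - 4/3*x + 5/28*y + 8/3.
  leading term y**2: no divisor's leading term divides it; move -1/7*y**2 to the remainder.
  leading term x: subtract (-2/3)·f_3 from -4/3*x + 5/28*y + 8/3 → -209/84*y
  leading term y: no divisor's leading term divides it; move -209/84*y to the remainder.
  remainder -1/7*y**2 - 209/84*y ≠ 0; add h_4 = -1/7*y**2 - 209/84*y to the basis.

S(f_1,f_3): lcm = x*y. S = 2*y**2 - 4/3*x + 2*y + 8/3.
  leading term y**2: subtract (-14)·h_4 from 2*y**2 - 4/3*x + 2*y + 8/3 → -4/3*x - 197/6*y + 8/3
  leading term x: subtract (-2/3)·f_3 from -4/3*x - 197/6*y + 8/3 → -71/2*y
  leading term y: no divisor's leading term divides it; move -71/2*y to the remainder.
  remainder -71/2*y ≠ 0; add h_5 = -71/2*y to the basis.

S(f_2,f_3): lcm = x*y. S = 15/7*y**2 + 51/28*y.
  leading term y**2: subtract (-15)·h_4 from 15/7*y**2 + 51/28*y → -71/2*y
  leading term y: subtract (1)·h_5 from -71/2*y → 0
  remainder 0.

S(f_1,h_4): lcm = x*y**2. S = -75/4*x*y + 8/3*y.
  leading term x*y: subtract (-15)·f_1 from -75/4*x*y + 8/3*y → -25*x + 8/3*y + 50
  leading term x: subtract (-25/2)·f_3 from -25*x + 8/3*y + 50 → -142/3*y
  leading term y: subtract (4/3)·h_5 from -142/3*y → 0
  remainder 0.

S(f_2,h_4): lcm = x*y**2. S = 1/7*y**3 - 209/12*x*y - 5/28*y**2.
  leading term y**3: subtract (-y)·h_4 from 1/7*y**3 - 209/12*x*y - 5/28*y**2 → -209/12*x*y - 8/3*y**2
  leading term x*y: subtract (-209/15)·f_1 from -209/12*x*y - 8/3*y**2 → -8/3*y**2 - 209/9*x + 418/9
  leading term y**2: subtract (56/3)·h_4 from -8/3*y**2 - 209/9*x + 418/9 → -209/9*x + 418/9*y + 418/9
  leading term x: subtract (-209/18)·f_3 from -209/9*x + 418/9*y + 418/9 → 0
  remainder 0.

S(f_3,h_4): leading monomials are coprime, so the S-polynomial reduces to 0 (Buchberger's first criterion).
S(f_1,h_5): lcm = x*y. S = -4/3*x + 8/3.
  leading term x: subtract (-2/3)·f_3 from -4/3*x + 8/3 → -8/3*y
  leading term y: subtract (16/213)·h_5 from -8/3*y → 0
  remainder 0.

S(f_2,h_5): lcm = x*y. S = 1/7*y**2 - 5/28*y.
  leading term y**2: subtract (-1)·h_4 from 1/7*y**2 - 5/28*y → -8/3*y
  leading term y: subtract (16/213)·h_5 from -8/3*y → 0
  remainder 0.

S(f_3,h_5): leading monomials are coprime, so the S-polynomial reduces to 0 (Buchberger's first criterion).
S(h_4,h_5): lcm = y**2. S = 209/12*y.
  leading term y: subtract (-209/426)·h_5 from 209/12*y → 0
  remainder 0.

Every S-polynomial of the final basis reduces to 0, so we have a Gröbner basis.
Inter-reduce: drop elements whose leading term is divisible by another's, tail-reduce, and make monic.
Reduced Gröbner basis: {x - 2, y}.
Label its elements g_1 = x - 2, g_2 = y.

Reduce p = -8*x*y - 3*x - 4*y + 6 modulo G:
  leading term x*y: subtract (-8*y)·g_1 from -8*x*y - 3*x - 4*y + 6 → -3*x - 20*y + 6
  leading term x: subtract (-3)·g_1 from -3*x - 20*y + 6 → -20*y
  leading term y: subtract (-20)·g_2 from -20*y → 0
  normal form = 0.
Since the normal form is 0, p ∈ I.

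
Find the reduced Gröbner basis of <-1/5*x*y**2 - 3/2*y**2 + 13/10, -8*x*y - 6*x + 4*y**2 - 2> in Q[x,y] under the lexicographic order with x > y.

G = {x + 8/9*y**3 + 38/3*y**2 - 4/9*y - 101/9, y**4 + 15*y**3 + 43/4*y**2 - 13*y - 39/4}

The reduced Gröbner basis is the canonical form of the ideal for this ordering.

f_1 = -1/5*x*y**2 - 3/2*y**2 + 13/10, LT = x*y**2.
f_2 = -8*x*y - 6*x + 4*y**2 - 2, LT = x*y.

S(f_1,f_2): lcm = x*y**2. S = -3/4*x*y + 1/2*y**3 + 15/2*y**2 - 1/4*y - 13/2.
  leading term x*y: subtract (3/32)·f_2 from -3/4*x*y + 1/2*y**3 + 15/2*y**2 - 1/4*y - 13/2 → 9/16*x + 1/2*y**3 + 57/8*y**2 - 1/4*y - 101/16
  leading term x: no divisor's leading term divides it; move 9/16*x to the remainder.
  leading term y**3: no divisor's leading term divides it; move 1/2*y**3 to the remainder.
  leading term y**2: no divisor's leading term divides it; move 57/8*y**2 to the remainder.
  leading term y: no divisor's leading term divides it; move -1/4*y to the remainder.
  leading term 1: no divisor's leading term divides it; move -101/16 to the remainder.
  remainder 9/16*x + 1/2*y**3 + 57/8*y**2 - 1/4*y - 101/16 ≠ 0; add g_3 = 9/16*x + 1/2*y**3 + 57/8*y**2 - 1/4*y - 101/16 to the basis.

S(f_1,g_3): lcm = x*y**2. S = -8/9*y**5 - 38/3*y**4 + 4/9*y**3 + 337/18*y**2 - 13/2.
  leading term y**5: no divisor's leading term divides it; move -8/9*y**5 to the remainder.
  leading term y**4: no divisor's leading term divides it; move -38/3*y**4 to the remainder.
  leading term y**3: no divisor's leading term divides it; move 4/9*y**3 to the remainder.
  leading term y**2: no divisor's leading term divides it; move 337/18*y**2 to the remainder.
  leading term 1: no divisor's leading term divides it; move -13/2 to the remainder.
  remainder -8/9*y**5 - 38/3*y**4 + 4/9*y**3 + 337/18*y**2 - 13/2 ≠ 0; add g_4 = -8/9*y**5 - 38/3*y**4 + 4/9*y**3 + 337/18*y**2 - 13/2 to the basis.

S(f_2,g_3): lcm = x*y. S = 3/4*x - 8/9*y**4 - 38/3*y**3 - 1/18*y**2 + 101/9*y + 1/4.
  leading term x: subtract (4/3)·g_3 from 3/4*x - 8/9*y**4 - 38/3*y**3 - 1/18*y**2 + 101/9*y + 1/4 → -8/9*y**4 - 40/3*y**3 - 86/9*y**2 + 104/9*y + 26/3
  leading term y**4: no divisor's leading term divides it; move -8/9*y**4 to the remainder.
  leading term y**3: no divisor's leading term divides it; move -40/3*y**3 to the remainder.
  leading term y**2: no divisor's leading term divides it; move -86/9*y**2 to the remainder.
  leading term y: no divisor's leading term divides it; move 104/9*y to the remainder.
  leading term 1: no divisor's leading term divides it; move 26/3 to the remainder.
  remainder -8/9*y**4 - 40/3*y**3 - 86/9*y**2 + 104/9*y + 26/3 ≠ 0; add g_5 = -8/9*y**4 - 40/3*y**3 - 86/9*y**2 + 104/9*y + 26/3 to the basis.

The other S-polynomials (S(f_1,g_4), S(f_2,g_4), S(g_3,g_4), S(f_1,g_5), S(f_2,g_5), S(g_3,g_5), S(g_4,g_5)) all reduce to 0 modulo the current basis, so we have a Gröbner basis.
Inter-reduce: drop elements whose leading term is divisible by another's, tail-reduce, and make monic.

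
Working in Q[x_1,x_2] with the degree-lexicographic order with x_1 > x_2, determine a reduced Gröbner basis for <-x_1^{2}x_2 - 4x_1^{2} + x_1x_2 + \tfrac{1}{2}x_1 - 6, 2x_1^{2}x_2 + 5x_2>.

G = {x_2^{3} + \tfrac{18}{7}x_2^{2} + \tfrac{19}{10}x_2, x_1^{2} - \tfrac{35}{44}x_2^{2} - \tfrac{1}{8}x_1 - \tfrac{145}{88}x_2 + \tfrac{3}{2}, x_1x_2 - \tfrac{35}{11}x_2^{2} - \tfrac{45}{11}x_2}

f_1 = -x_1^{2}x_2 - 4x_1^{2} + x_1x_2 + \tfrac{1}{2}x_1 - 6, LT = x_1^{2}x_2.
f_2 = 2x_1^{2}x_2 + 5x_2, LT = x_1^{2}x_2.

S(f_1,f_2): lcm = x_1^{2}x_2. S = 4x_1^{2} - x_1x_2 - \tfrac{1}{2}x_1 - \tfrac{5}{2}x_2 + 6.
  reduce S modulo (f_1, f_2):
  remainder 4x_1^{2} - x_1x_2 - \tfrac{1}{2}x_1 - \tfrac{5}{2}x_2 + 6 ≠ 0; add g_3 = 4x_1^{2} - x_1x_2 - \tfrac{1}{2}x_1 - \tfrac{5}{2}x_2 + 6 to the basis.

S(f_1,g_3): lcm = x_1^{2}x_2. S = \tfrac{1}{4}x_1x_2^{2} + 4x_1^{2} - \tfrac{7}{8}x_1x_2 + \tfrac{5}{8}x_2^{2} - \tfrac{1}{2}x_1 - \tfrac{3}{2}x_2 + 6.
  reduce S modulo (f_1, f_2, g_3):
  remainder \tfrac{1}{4}x_1x_2^{2} + \tfrac{1}{8}x_1x_2 + \tfrac{5}{8}x_2^{2} + x_2 ≠ 0; add g_4 = \tfrac{1}{4}x_1x_2^{2} + \tfrac{1}{8}x_1x_2 + \tfrac{5}{8}x_2^{2} + x_2 to the basis.

S(f_1,g_4): lcm = x_1^{2}x_2^{2}. S = \tfrac{7}{2}x_1^{2}x_2 - \tfrac{7}{2}x_1x_2^{2} - \tfrac{9}{2}x_1x_2 + 6x_2.
  reduce S modulo (f_1, f_2, g_3, g_4):
  remainder -\tfrac{11}{4}x_1x_2 + \tfrac{35}{4}x_2^{2} + \tfrac{45}{4}x_2 ≠ 0; add g_5 = -\tfrac{11}{4}x_1x_2 + \tfrac{35}{4}x_2^{2} + \tfrac{45}{4}x_2 to the basis.

S(g_4,g_5): lcm = x_1x_2^{2}. S = \tfrac{35}{11}x_2^{3} + \tfrac{1}{2}x_1x_2 + \tfrac{145}{22}x_2^{2} + 4x_2.
  reduce S modulo (f_1, f_2, g_3, g_4, g_5):
  remainder \tfrac{35}{11}x_2^{3} + \tfrac{90}{11}x_2^{2} + \tfrac{133}{22}x_2 ≠ 0; add g_6 = \tfrac{35}{11}x_2^{3} + \tfrac{90}{11}x_2^{2} + \tfrac{133}{22}x_2 to the basis.

The other S-polynomials (S(f_2,g_3), S(f_2,g_4), S(g_3,g_4), S(f_1,g_5), S(f_2,g_5), S(g_3,g_5), S(f_1,g_6), S(f_2,g_6), S(g_3,g_6), S(g_4,g_6), S(g_5,g_6)) all reduce to 0 modulo the current basis, so we have a Gröbner basis.
Inter-reduce: drop elements whose leading term is divisible by another's, tail-reduce, and make monic.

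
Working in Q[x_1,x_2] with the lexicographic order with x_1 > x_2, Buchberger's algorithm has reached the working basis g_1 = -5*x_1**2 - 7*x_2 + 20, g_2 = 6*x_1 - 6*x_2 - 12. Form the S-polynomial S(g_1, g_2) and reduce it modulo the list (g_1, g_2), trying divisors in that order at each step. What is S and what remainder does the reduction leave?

lcm(LM(g_1), LM(g_2)) = x_1**2.
S = (lcm/LT(g_1))·g_1 − (lcm/LT(g_2))·g_2 = x_1*x_2 + 2*x_1 + 7/5*x_2 - 4.
Reduce S modulo (g_1, g_2) in that order:
  leading term x_1*x_2: subtract (1/6*x_2)·g_2 from x_1*x_2 + 2*x_1 + 7/5*x_2 - 4 → 2*x_1 + x_2**2 + 17/5*x_2 - 4
  leading term x_1: subtract (1/3)·g_2 from 2*x_1 + x_2**2 + 17/5*x_2 - 4 → x_2**2 + 27/5*x_2
  leading term x_2**2: no divisor's leading term divides it; move x_2**2 to the remainder.
  leading term x_2: no divisor's leading term divides it; move 27/5*x_2 to the remainder.
The remainder x_2**2 + 27/5*x_2 is nonzero, so it would be added as the next basis element.
This is the inner loop of Buchberger's algorithm — each nonzero remainder becomes a new basis element.

S(g_1, g_2) = x_1*x_2 + 2*x_1 + 7/5*x_2 - 4; remainder on division = x_2**2 + 27/5*x_2.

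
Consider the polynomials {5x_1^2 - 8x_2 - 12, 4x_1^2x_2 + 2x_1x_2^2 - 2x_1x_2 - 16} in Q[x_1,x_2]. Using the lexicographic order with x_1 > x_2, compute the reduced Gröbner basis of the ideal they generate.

Buchberger's algorithm terminates because the ascending chain of leading-term ideals stabilizes.

f_1 = 5x_1^2 - 8x_2 - 12, LT = x_1^2.
f_2 = 4x_1^2x_2 + 2x_1x_2^2 - 2x_1x_2 - 16, LT = x_1^2x_2.

S(f_1,f_2): lcm = x_1^2x_2. S = -1/2x_1x_2^2 + 1/2x_1x_2 - 8/5x_2^2 - 12/5x_2 + 4.
  reduce S modulo (f_1, f_2):
  remainder -1/2x_1x_2^2 + 1/2x_1x_2 - 8/5x_2^2 - 12/5x_2 + 4 ≠ 0; add g_3 = -1/2x_1x_2^2 + 1/2x_1x_2 - 8/5x_2^2 - 12/5x_2 + 4 to the basis.

S(f_1,g_3): lcm = x_1^2x_2^2. S = x_1^2x_2 - 16/5x_1x_2^2 - 24/5x_1x_2 + 8x_1 - 8/5x_2^3 - 12/5x_2^2.
  reduce S modulo (f_1, f_2, g_3):
  remainder -8x_1x_2 + 8x_1 - 8/5x_2^3 + 236/25x_2^2 + 444/25x_2 - 128/5 ≠ 0; add g_4 = -8x_1x_2 + 8x_1 - 8/5x_2^3 + 236/25x_2^2 + 444/25x_2 - 128/5 to the basis.

S(g_3,g_4): lcm = x_1x_2^2. S = -1/5x_2^4 + 59/50x_2^3 + 271/50x_2^2 + 8/5x_2 - 8.
  reduce S modulo (f_1, f_2, g_3, g_4):
  remainder -1/5x_2^4 + 59/50x_2^3 + 271/50x_2^2 + 8/5x_2 - 8 ≠ 0; add g_5 = -1/5x_2^4 + 59/50x_2^3 + 271/50x_2^2 + 8/5x_2 - 8 to the basis.

The other S-polynomials (S(f_2,g_3), S(f_1,g_4), S(f_2,g_4), S(f_1,g_5), S(f_2,g_5), S(g_3,g_5), S(g_4,g_5)) all reduce to 0 modulo the current basis, so we have a Gröbner basis.
Inter-reduce: drop elements whose leading term is divisible by another's, tail-reduce, and make monic.

G = {x_1^2 - 8/5x_2 - 12/5, x_1x_2 - x_1 + 1/5x_2^3 - 59/50x_2^2 - 111/50x_2 + 16/5, x_2^4 - 59/10x_2^3 - 271/10x_2^2 - 8x_2 + 40}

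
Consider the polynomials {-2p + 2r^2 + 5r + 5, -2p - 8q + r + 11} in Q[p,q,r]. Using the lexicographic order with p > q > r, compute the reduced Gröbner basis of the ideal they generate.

f_1 = -2p + 2r^2 + 5r + 5, LT = p.
f_2 = -2p - 8q + r + 11, LT = p.

S(f_1,f_2): lcm = p. S = -4q - r^2 - 2r + 3.
  leading term q: no divisor's leading term divides it; move -4q to the remainder.
  leading term r^2: no divisor's leading term divides it; move -r^2 to the remainder.
  leading term r: no divisor's leading term divides it; move -2r to the remainder.
  leading term 1: no divisor's leading term divides it; move 3 to the remainder.
  remainder -4q - r^2 - 2r + 3 ≠ 0; add g_3 = -4q - r^2 - 2r + 3 to the basis.

The other S-polynomials (S(f_1,g_3), S(f_2,g_3)) all reduce to 0 modulo the current basis, so we have a Gröbner basis.
Inter-reduce: drop elements whose leading term is divisible by another's, tail-reduce, and make monic.

G = {p - r^2 - 5/2r - 5/2, q + 1/4r^2 + 1/2r - 3/4}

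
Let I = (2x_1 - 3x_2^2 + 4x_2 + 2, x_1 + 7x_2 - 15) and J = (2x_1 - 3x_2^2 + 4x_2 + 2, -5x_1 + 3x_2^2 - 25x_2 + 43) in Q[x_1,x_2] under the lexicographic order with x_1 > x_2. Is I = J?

Yes, the ideals are equal.

For a fixed monomial order, each ideal has a unique reduced Gröbner basis; comparing bases decides equality.
Buchberger on the first generating set:
f_1 = 2x_1 - 3x_2^2 + 4x_2 + 2, LT = x_1.
f_2 = x_1 + 7x_2 - 15, LT = x_1.

S(f_1,f_2): lcm = x_1. S = -3/2x_2^2 - 5x_2 + 16.
  leading term x_2^2: no divisor's leading term divides it; move -3/2x_2^2 to the remainder.
  leading term x_2: no divisor's leading term divides it; move -5x_2 to the remainder.
  leading term 1: no divisor's leading term divides it; move 16 to the remainder.
  remainder -3/2x_2^2 - 5x_2 + 16 ≠ 0; add g_3 = -3/2x_2^2 - 5x_2 + 16 to the basis.

The other S-polynomials (S(f_1,g_3), S(f_2,g_3)) all reduce to 0 modulo the current basis, so we have a Gröbner basis.
Inter-reduce: drop elements whose leading term is divisible by another's, tail-reduce, and make monic.
Reduced Gröbner basis: {x_1 + 7x_2 - 15, x_2^2 + 10/3x_2 - 32/3}.

Buchberger on the second generating set:
h_1 = 2x_1 - 3x_2^2 + 4x_2 + 2, LT = x_1.
h_2 = -5x_1 + 3x_2^2 - 25x_2 + 43, LT = x_1.

S(h_1,h_2): lcm = x_1. S = -9/10x_2^2 - 3x_2 + 48/5.
  leading term x_2^2: no divisor's leading term divides it; move -9/10x_2^2 to the remainder.
  leading term x_2: no divisor's leading term divides it; move -3x_2 to the remainder.
  leading term 1: no divisor's leading term divides it; move 48/5 to the remainder.
  remainder -9/10x_2^2 - 3x_2 + 48/5 ≠ 0; add k_3 = -9/10x_2^2 - 3x_2 + 48/5 to the basis.

The other S-polynomials (S(h_1,k_3), S(h_2,k_3)) all reduce to 0 modulo the current basis, so we have a Gröbner basis.
Inter-reduce: drop elements whose leading term is divisible by another's, tail-reduce, and make monic.
Reduced Gröbner basis: {x_1 + 7x_2 - 15, x_2^2 + 10/3x_2 - 32/3}.

The two bases agree; hence the ideals are identical.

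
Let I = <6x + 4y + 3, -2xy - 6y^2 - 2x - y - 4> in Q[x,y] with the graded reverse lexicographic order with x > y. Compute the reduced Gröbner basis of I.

f_1 = 6x + 4y + 3, LT = x.
f_2 = -2xy - 6y^2 - 2x - y - 4, LT = xy.

S(f_1,f_2): lcm = xy. S = -7/3y^2 - x - 2.
  leading term y^2: no divisor's leading term divides it; move -7/3y^2 to the remainder.
  leading term x: subtract (-1/6)·f_1 from -x - 2 → 2/3y - 3/2
  leading term y: no divisor's leading term divides it; move 2/3y to the remainder.
  leading term 1: no divisor's leading term divides it; move -3/2 to the remainder.
  remainder -7/3y^2 + 2/3y - 3/2 ≠ 0; add g_3 = -7/3y^2 + 2/3y - 3/2 to the basis.

The other S-polynomials (S(f_1,g_3), S(f_2,g_3)) all reduce to 0 modulo the current basis, so we have a Gröbner basis.
Inter-reduce: drop elements whose leading term is divisible by another's, tail-reduce, and make monic.

G = {y^2 - 2/7y + 9/14, x + 2/3y + 1/2}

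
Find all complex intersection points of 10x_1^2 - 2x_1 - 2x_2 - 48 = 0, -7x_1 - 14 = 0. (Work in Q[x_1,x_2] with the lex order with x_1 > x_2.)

Compute a lex Gröbner basis by Buchberger's algorithm.
f_1 = 10x_1^2 - 2x_1 - 2x_2 - 48, LT = x_1^2.
f_2 = -7x_1 - 14, LT = x_1.

S(f_1,f_2): lcm = x_1^2. S = -11/5x_1 - 1/5x_2 - 24/5.
  leading term x_1: subtract (11/35)·f_2 from -11/5x_1 - 1/5x_2 - 24/5 → -1/5x_2 - 2/5
  leading term x_2: no divisor's leading term divides it; move -1/5x_2 to the remainder.
  leading term 1: no divisor's leading term divides it; move -2/5 to the remainder.
  remainder -1/5x_2 - 2/5 ≠ 0; add h_3 = -1/5x_2 - 2/5 to the basis.

S(f_1,h_3): leading monomials are coprime, so the S-polynomial reduces to 0 (Buchberger's first criterion).
S(f_2,h_3): leading monomials are coprime, so the S-polynomial reduces to 0 (Buchberger's first criterion).
Every S-polynomial of the final basis reduces to 0, so we have a Gröbner basis.
Inter-reduce: drop elements whose leading term is divisible by another's, tail-reduce, and make monic.
Reduced Gröbner basis: {x_1 + 2, x_2 + 2}.

From the last basis element, x_2 + 2 = 0, so x_2 takes values in {-2}. Each choice, substituted upward through the basis, yields the corresponding point(s) of the solution set.
  x_2 = -2: the earlier basis element becomes x_1 + 2 = 0, giving x_1 = -2 — point (-2, -2).
Each listed point satisfies every original equation (direct substitution).
This is the nonlinear analogue of row-reducing a linear system.

{(-2, -2)}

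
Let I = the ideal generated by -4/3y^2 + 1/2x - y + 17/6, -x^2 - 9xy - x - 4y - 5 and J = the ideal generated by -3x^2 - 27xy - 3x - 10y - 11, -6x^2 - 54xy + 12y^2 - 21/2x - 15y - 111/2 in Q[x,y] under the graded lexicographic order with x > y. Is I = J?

Equality of ideals is decidable: compute both reduced Gröbner bases (unique for the ordering) and check whether they agree.
Buchberger on the first generating set:
f_1 = -4/3y^2 + 1/2x - y + 17/6, LT = y^2.
f_2 = -x^2 - 9xy - x - 4y - 5, LT = x^2.

The S-polynomials (S(f_1,f_2)) all reduce to 0 modulo the current basis, so we have a Gröbner basis.
Inter-reduce: drop elements whose leading term is divisible by another's, tail-reduce, and make monic.
Reduced Gröbner basis: {x^2 + 9xy + x + 4y + 5, y^2 - 3/8x + 3/4y - 17/8}.

Buchberger on the second generating set:
h_1 = -3x^2 - 27xy - 3x - 10y - 11, LT = x^2.
h_2 = -6x^2 - 54xy + 12y^2 - 21/2x - 15y - 111/2, LT = x^2.

S(h_1,h_2): lcm = x^2. S = 2y^2 - 3/4x + 5/6y - 67/12.
  reduce S modulo (h_1, h_2):
  remainder 2y^2 - 3/4x + 5/6y - 67/12 ≠ 0; add k_3 = 2y^2 - 3/4x + 5/6y - 67/12 to the basis.

The other S-polynomials (S(h_1,k_3), S(h_2,k_3)) all reduce to 0 modulo the current basis, so we have a Gröbner basis.
Inter-reduce: drop elements whose leading term is divisible by another's, tail-reduce, and make monic.
Reduced Gröbner basis: {x^2 + 9xy + x + 10/3y + 11/3, y^2 - 3/8x + 5/12y - 67/24}.

These differ, so the ideals are not equal.

No, the ideals differ.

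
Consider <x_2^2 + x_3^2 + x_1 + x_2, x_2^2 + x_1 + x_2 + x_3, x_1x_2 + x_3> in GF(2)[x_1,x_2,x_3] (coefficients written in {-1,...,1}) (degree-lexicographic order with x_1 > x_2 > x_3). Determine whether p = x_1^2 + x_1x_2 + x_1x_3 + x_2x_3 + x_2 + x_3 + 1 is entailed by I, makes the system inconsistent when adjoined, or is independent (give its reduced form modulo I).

x_1^2 + x_1x_2 + x_1x_3 + x_2x_3 + x_2 + x_3 + 1 is independent of I; its normal form modulo I is x_2 + x_3 + 1.

First compute the reduced Gröbner basis of I by Buchberger's algorithm.
f_1 = x_2^2 + x_3^2 + x_1 + x_2, LT = x_2^2.
f_2 = x_2^2 + x_1 + x_2 + x_3, LT = x_2^2.
f_3 = x_1x_2 + x_3, LT = x_1x_2.

S(f_1,f_2): lcm = x_2^2. S = x_3^2 + x_3.
  leading term x_3^2: no divisor's leading term divides it; move x_3^2 to the remainder.
  leading term x_3: no divisor's leading term divides it; move x_3 to the remainder.
  remainder x_3^2 + x_3 ≠ 0; add h_4 = x_3^2 + x_3 to the basis.

S(f_1,f_3): lcm = x_1x_2^2. S = x_1x_3^2 + x_1^2 + x_1x_2 + x_2x_3.
  leading term x_1x_3^2: subtract (x_1)·h_4 from x_1x_3^2 + x_1^2 + x_1x_2 + x_2x_3 → x_1^2 + x_1x_2 + x_1x_3 + x_2x_3
  leading term x_1^2: no divisor's leading term divides it; move x_1^2 to the remainder.
  leading term x_1x_2: subtract (1)·f_3 from x_1x_2 + x_1x_3 + x_2x_3 → x_1x_3 + x_2x_3 + x_3
  leading term x_1x_3: no divisor's leading term divides it; move x_1x_3 to the remainder.
  leading term x_2x_3: no divisor's leading term divides it; move x_2x_3 to the remainder.
  leading term x_3: no divisor's leading term divides it; move x_3 to the remainder.
  remainder x_1^2 + x_1x_3 + x_2x_3 + x_3 ≠ 0; add h_5 = x_1^2 + x_1x_3 + x_2x_3 + x_3 to the basis.

The other S-polynomials (S(f_2,f_3), S(f_1,h_4), S(f_2,h_4), S(f_3,h_4), S(f_1,h_5), S(f_2,h_5), S(f_3,h_5), S(h_4,h_5)) all reduce to 0 modulo the current basis, so we have a Gröbner basis.
Inter-reduce: drop elements whose leading term is divisible by another's, tail-reduce, and make monic.
Reduced Gröbner basis: {x_1^2 + x_1x_3 + x_2x_3 + x_3, x_1x_2 + x_3, x_2^2 + x_1 + x_2 + x_3, x_3^2 + x_3}.
Label its elements g_1 = x_1^2 + x_1x_3 + x_2x_3 + x_3, g_2 = x_1x_2 + x_3, g_3 = x_2^2 + x_1 + x_2 + x_3, g_4 = x_3^2 + x_3.

Reduce p = x_1^2 + x_1x_2 + x_1x_3 + x_2x_3 + x_2 + x_3 + 1 modulo G:
  leading term x_1^2: subtract (1)·g_1 from x_1^2 + x_1x_2 + x_1x_3 + x_2x_3 + x_2 + x_3 + 1 → x_1x_2 + x_2 + 1
  leading term x_1x_2: subtract (1)·g_2 from x_1x_2 + x_2 + 1 → x_2 + x_3 + 1
  leading term x_2: no divisor's leading term divides it; move x_2 to the remainder.
  leading term x_3: no divisor's leading term divides it; move x_3 to the remainder.
  leading term 1: no divisor's leading term divides it; move 1 to the remainder.
  normal form = x_2 + x_3 + 1.
The normal form is nonzero, so p ∉ I. Since p minus its normal form lies in I, I + (p) = I + (r) where r = x_2 + x_3 + 1; decide whether this ideal is the whole ring.
Run Buchberger on G together with r (pairs among the g_i already reduce to 0 since G is a Gröbner basis):
g_1 = x_1^2 + x_1x_3 + x_2x_3 + x_3, LT = x_1^2.
g_2 = x_1x_2 + x_3, LT = x_1x_2.
g_3 = x_2^2 + x_1 + x_2 + x_3, LT = x_2^2.
g_4 = x_3^2 + x_3, LT = x_3^2.
r = x_2 + x_3 + 1, LT = x_2.

S(g_2,r): lcm = x_1x_2. S = x_1x_3 + x_1 + x_3.
  leading term x_1x_3: no divisor's leading term divides it; move x_1x_3 to the remainder.
  leading term x_1: no divisor's leading term divides it; move x_1 to the remainder.
  leading term x_3: no divisor's leading term divides it; move x_3 to the remainder.
  remainder x_1x_3 + x_1 + x_3 ≠ 0; add m_6 = x_1x_3 + x_1 + x_3 to the basis.

S(g_3,r): lcm = x_2^2. S = x_2x_3 + x_1 + x_3.
  leading term x_2x_3: subtract (x_3)·r from x_2x_3 + x_1 + x_3 → x_3^2 + x_1
  leading term x_3^2: subtract (1)·g_4 from x_3^2 + x_1 → x_1 + x_3
  leading term x_1: no divisor's leading term divides it; move x_1 to the remainder.
  leading term x_3: no divisor's leading term divides it; move x_3 to the remainder.
  remainder x_1 + x_3 ≠ 0; add m_7 = x_1 + x_3 to the basis.

S(g_4,m_6): lcm = x_1x_3^2. S = x_3^2.
  leading term x_3^2: subtract (1)·g_4 from x_3^2 → x_3
  leading term x_3: no divisor's leading term divides it; move x_3 to the remainder.
  remainder x_3 ≠ 0; add m_8 = x_3 to the basis.

The other S-polynomials (S(g_1,g_2), S(g_1,g_3), S(g_1,g_4), S(g_1,r), S(g_2,g_3), S(g_2,g_4), S(g_3,g_4), S(g_4,r), S(g_1,m_6), S(g_2,m_6), S(g_3,m_6), S(r,m_6), S(g_1,m_7), S(g_2,m_7), S(g_3,m_7), S(g_4,m_7), S(r,m_7), S(m_6,m_7), S(g_1,m_8), S(g_2,m_8), S(g_3,m_8), S(g_4,m_8), S(r,m_8), S(m_6,m_8), S(m_7,m_8)) all reduce to 0 modulo the current basis, so we have a Gröbner basis.
Inter-reduce: drop elements whose leading term is divisible by another's, tail-reduce, and make monic.
Reduced Gröbner basis: {x_1, x_2 + 1, x_3}.
The reduced Gröbner basis of I + (p) is {x_1, x_2 + 1, x_3} ≠ {1}, a proper ideal, so the enlarged system stays consistent: p is independent of I, with normal form x_2 + x_3 + 1.

The remainder on division by a Gröbner basis is unique — it is the normal form.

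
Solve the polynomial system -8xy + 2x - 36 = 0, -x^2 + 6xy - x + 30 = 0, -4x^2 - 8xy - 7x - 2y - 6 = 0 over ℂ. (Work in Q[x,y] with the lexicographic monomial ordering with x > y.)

Compute a lex Gröbner basis by Buchberger's algorithm.
f_1 = -8xy + 2x - 36, LT = xy.
f_2 = -x^2 + 6xy - x + 30, LT = x^2.
f_3 = -4x^2 - 8xy - 7x - 2y - 6, LT = x^2.

S(f_1,f_2): lcm = x^2y. S = -1/4x^2 + 6xy^2 - xy + 9/2x + 30y.
  leading term x^2: subtract (1/4)·f_2 from -1/4x^2 + 6xy^2 - xy + 9/2x + 30y → 6xy^2 - 5/2xy + 19/4x + 30y - 15/2
  leading term xy^2: subtract (-3/4y)·f_1 from 6xy^2 - 5/2xy + 19/4x + 30y - 15/2 → -xy + 19/4x + 3y - 15/2
  leading term xy: subtract (1/8)·f_1 from -xy + 19/4x + 3y - 15/2 → 9/2x + 3y - 3
  leading term x: no divisor's leading term divides it; move 9/2x to the remainder.
  leading term y: no divisor's leading term divides it; move 3y to the remainder.
  leading term 1: no divisor's leading term divides it; move -3 to the remainder.
  remainder 9/2x + 3y - 3 ≠ 0; add h_4 = 9/2x + 3y - 3 to the basis.

S(f_1,f_3): lcm = x^2y. S = -1/4x^2 - 2xy^2 - 7/4xy + 9/2x - 1/2y^2 - 3/2y.
  leading term x^2: subtract (1/4)·f_2 from -1/4x^2 - 2xy^2 - 7/4xy + 9/2x - 1/2y^2 - 3/2y → -2xy^2 - 13/4xy + 19/4x - 1/2y^2 - 3/2y - 15/2
  leading term xy^2: subtract (1/4y)·f_1 from -2xy^2 - 13/4xy + 19/4x - 1/2y^2 - 3/2y - 15/2 → -15/4xy + 19/4x - 1/2y^2 + 15/2y - 15/2
  leading term xy: subtract (15/32)·f_1 from -15/4xy + 19/4x - 1/2y^2 + 15/2y - 15/2 → 61/16x - 1/2y^2 + 15/2y + 75/8
  leading term x: subtract (61/72)·h_4 from 61/16x - 1/2y^2 + 15/2y + 75/8 → -1/2y^2 + 119/24y + 143/12
  leading term y^2: no divisor's leading term divides it; move -1/2y^2 to the remainder.
  leading term y: no divisor's leading term divides it; move 119/24y to the remainder.
  leading term 1: no divisor's leading term divides it; move 143/12 to the remainder.
  remainder -1/2y^2 + 119/24y + 143/12 ≠ 0; add h_5 = -1/2y^2 + 119/24y + 143/12 to the basis.

S(f_2,f_3): lcm = x^2. S = -8xy - 3/4x - 1/2y - 63/2.
  leading term xy: subtract (1)·f_1 from -8xy - 3/4x - 1/2y - 63/2 → -11/4x - 1/2y + 9/2
  leading term x: subtract (-11/18)·h_4 from -11/4x - 1/2y + 9/2 → 4/3y + 8/3
  leading term y: no divisor's leading term divides it; move 4/3y to the remainder.
  leading term 1: no divisor's leading term divides it; move 8/3 to the remainder.
  remainder 4/3y + 8/3 ≠ 0; add h_6 = 4/3y + 8/3 to the basis.

The other S-polynomials (S(f_1,h_4), S(f_2,h_4), S(f_3,h_4), S(f_1,h_5), S(f_2,h_5), S(f_3,h_5), S(h_4,h_5), S(f_1,h_6), S(f_2,h_6), S(f_3,h_6), S(h_4,h_6), S(h_5,h_6)) all reduce to 0 modulo the current basis, so we have a Gröbner basis.
Inter-reduce: drop elements whose leading term is divisible by another's, tail-reduce, and make monic.
Reduced Gröbner basis: {x - 2, y + 2}.

Elimination: the polynomial y + 2 lies in the elimination ideal for y, so y ∈ {-2}. For each such y, the remaining basis elements (now univariate) give the rest of the solution.
  y = -2: the earlier basis element becomes x - 2 = 0, giving x = 2 — point (2, -2).
Check: every point annihilates each of the original generators.

{(2, -2)}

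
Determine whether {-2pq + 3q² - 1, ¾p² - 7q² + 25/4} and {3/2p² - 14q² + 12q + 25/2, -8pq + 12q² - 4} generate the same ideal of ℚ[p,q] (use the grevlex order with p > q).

No, the ideals differ.

Two ideals are equal iff their reduced Gröbner bases coincide (the reduced basis is unique for a fixed ordering).
Buchberger on the first generating set:
f_1 = -2pq + 3q² - 1, LT = pq.
f_2 = ¾p² - 7q² + 25/4, LT = p².

S(f_1,f_2): lcm = p²q. S = -3/2pq² + 28/3q³ + ½p - 25/3q.
  reduce S modulo (f_1, f_2):
  remainder 85/12q³ + ½p - 91/12q ≠ 0; add g_3 = 85/12q³ + ½p - 91/12q to the basis.

The other S-polynomials (S(f_1,g_3), S(f_2,g_3)) all reduce to 0 modulo the current basis, so we have a Gröbner basis.
Inter-reduce: drop elements whose leading term is divisible by another's, tail-reduce, and make monic.
Reduced Gröbner basis: {q³ + 6/85p - 91/85q, p² - 28/3q² + 25/3, pq - 3/2q² + ½}.

Buchberger on the second generating set:
h_1 = 3/2p² - 14q² + 12q + 25/2, LT = p².
h_2 = -8pq + 12q² - 4, LT = pq.

S(h_1,h_2): lcm = p²q. S = 3/2pq² - 28/3q³ + 8q² - ½p + 25/3q.
  reduce S modulo (h_1, h_2):
  remainder -85/12q³ + 8q² - ½p + 91/12q ≠ 0; add k_3 = -85/12q³ + 8q² - ½p + 91/12q to the basis.

The other S-polynomials (S(h_1,k_3), S(h_2,k_3)) all reduce to 0 modulo the current basis, so we have a Gröbner basis.
Inter-reduce: drop elements whose leading term is divisible by another's, tail-reduce, and make monic.
Reduced Gröbner basis: {q³ - 96/85q² + 6/85p - 91/85q, p² - 28/3q² + 8q + 25/3, pq - 3/2q² + ½}.

These differ, so the ideals are not equal.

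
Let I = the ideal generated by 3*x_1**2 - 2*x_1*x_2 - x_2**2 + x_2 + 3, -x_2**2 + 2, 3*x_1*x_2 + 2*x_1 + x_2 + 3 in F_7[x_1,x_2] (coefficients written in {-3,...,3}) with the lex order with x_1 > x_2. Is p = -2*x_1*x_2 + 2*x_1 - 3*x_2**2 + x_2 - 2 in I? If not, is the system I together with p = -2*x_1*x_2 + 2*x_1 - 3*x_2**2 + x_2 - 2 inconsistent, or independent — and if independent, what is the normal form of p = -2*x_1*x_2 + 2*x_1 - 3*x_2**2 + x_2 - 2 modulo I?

First compute the reduced Gröbner basis of I by Buchberger's algorithm.
f_1 = 3*x_1**2 - 2*x_1*x_2 - x_2**2 + x_2 + 3, LT = x_1**2.
f_2 = -x_2**2 + 2, LT = x_2**2.
f_3 = 3*x_1*x_2 + 2*x_1 + x_2 + 3, LT = x_1*x_2.

S(f_1,f_3): lcm = x_1**2*x_2. S = -3*x_1**2 - 3*x_1*x_2**2 + 2*x_1*x_2 - x_1 + 2*x_2**3 - 2*x_2**2 + x_2.
  leading term x_1**2: subtract (-1)·f_1 from -3*x_1**2 - 3*x_1*x_2**2 + 2*x_1*x_2 - x_1 + 2*x_2**3 - 2*x_2**2 + x_2 → -3*x_1*x_2**2 - x_1 + 2*x_2**3 - 3*x_2**2 + 2*x_2 + 3
  leading term x_1*x_2**2: subtract (3*x_1)·f_2 from -3*x_1*x_2**2 - x_1 + 2*x_2**3 - 3*x_2**2 + 2*x_2 + 3 → 2*x_2**3 - 3*x_2**2 + 2*x_2 + 3
  leading term x_2**3: subtract (-2*x_2)·f_2 from 2*x_2**3 - 3*x_2**2 + 2*x_2 + 3 → -3*x_2**2 - x_2 + 3
  leading term x_2**2: subtract (3)·f_2 from -3*x_2**2 - x_2 + 3 → -x_2 - 3
  leading term x_2: no divisor's leading term divides it; move -x_2 to the remainder.
  leading term 1: no divisor's leading term divides it; move -3 to the remainder.
  remainder -x_2 - 3 ≠ 0; add h_4 = -x_2 - 3 to the basis.

The other S-polynomials (S(f_1,f_2), S(f_2,f_3), S(f_1,h_4), S(f_2,h_4), S(f_3,h_4)) all reduce to 0 modulo the current basis, so we have a Gröbner basis.
Inter-reduce: drop elements whose leading term is divisible by another's, tail-reduce, and make monic.
Reduced Gröbner basis: {x_1**2 + 2*x_1 - 3, x_2 + 3}.
Label its elements g_1 = x_1**2 + 2*x_1 - 3, g_2 = x_2 + 3.

Reduce p = -2*x_1*x_2 + 2*x_1 - 3*x_2**2 + x_2 - 2 modulo G:
  leading term x_1*x_2: subtract (-2*x_1)·g_2 from -2*x_1*x_2 + 2*x_1 - 3*x_2**2 + x_2 - 2 → x_1 - 3*x_2**2 + x_2 - 2
  leading term x_1: no divisor's leading term divides it; move x_1 to the remainder.
  leading term x_2**2: subtract (-3*x_2)·g_2 from -3*x_2**2 + x_2 - 2 → 3*x_2 - 2
  leading term x_2: subtract (3)·g_2 from 3*x_2 - 2 → 3
  leading term 1: no divisor's leading term divides it; move 3 to the remainder.
  normal form = x_1 + 3.
The normal form is nonzero, so p ∉ I. Since p minus its normal form lies in I, I + (p) = I + (r) where r = x_1 + 3; decide whether this ideal is the whole ring.
Run Buchberger on G together with r (pairs among the g_i already reduce to 0 since G is a Gröbner basis):
g_1 = x_1**2 + 2*x_1 - 3, LT = x_1**2.
g_2 = x_2 + 3, LT = x_2.
r = x_1 + 3, LT = x_1.

The S-polynomials (S(g_1,g_2), S(g_1,r), S(g_2,r)) all reduce to 0 modulo the current basis, so we have a Gröbner basis.
Inter-reduce: drop elements whose leading term is divisible by another's, tail-reduce, and make monic.
Reduced Gröbner basis: {x_1 + 3, x_2 + 3}.
The reduced Gröbner basis of I + (p) is {x_1 + 3, x_2 + 3} ≠ {1}, a proper ideal, so the enlarged system stays consistent: p is independent of I, with normal form x_1 + 3.

-2*x_1*x_2 + 2*x_1 - 3*x_2**2 + x_2 - 2 is independent of I; its normal form modulo I is x_1 + 3.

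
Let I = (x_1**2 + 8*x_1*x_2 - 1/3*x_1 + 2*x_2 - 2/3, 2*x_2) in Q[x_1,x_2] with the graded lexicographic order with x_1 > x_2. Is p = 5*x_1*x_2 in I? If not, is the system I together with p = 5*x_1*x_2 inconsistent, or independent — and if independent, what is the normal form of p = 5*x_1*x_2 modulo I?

First compute the reduced Gröbner basis of I by Buchberger's algorithm.
f_1 = x_1**2 + 8*x_1*x_2 - 1/3*x_1 + 2*x_2 - 2/3, LT = x_1**2.
f_2 = 2*x_2, LT = x_2.

S(f_1,f_2): leading monomials are coprime, so the S-polynomial reduces to 0 (Buchberger's first criterion).
Every S-polynomial of the final basis reduces to 0, so we have a Gröbner basis.
Inter-reduce: drop elements whose leading term is divisible by another's, tail-reduce, and make monic.
Reduced Gröbner basis: {x_1**2 - 1/3*x_1 - 2/3, x_2}.
Label its elements g_1 = x_1**2 - 1/3*x_1 - 2/3, g_2 = x_2.

Reduce p = 5*x_1*x_2 modulo G:
  leading term x_1*x_2: subtract (5*x_1)·g_2 from 5*x_1*x_2 → 0
  normal form = 0.
Since the normal form is 0, p ∈ I.

The remainder on division by a Gröbner basis is unique — it is the normal form.

5*x_1*x_2 lies in I (it reduces to 0).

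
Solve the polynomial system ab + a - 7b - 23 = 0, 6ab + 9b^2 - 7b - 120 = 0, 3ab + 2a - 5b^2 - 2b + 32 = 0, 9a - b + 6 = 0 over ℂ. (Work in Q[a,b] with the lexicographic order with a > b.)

{(-1, -3)}

Compute a lex Gröbner basis by Buchberger's algorithm.
f_1 = ab + a - 7b - 23, LT = ab.
f_2 = 6ab + 9b^2 - 7b - 120, LT = ab.
f_3 = 3ab + 2a - 5b^2 - 2b + 32, LT = ab.
f_4 = 9a - b + 6, LT = a.

S(f_1,f_2): lcm = ab. S = a - 3/2b^2 - 35/6b - 3.
  reduce S modulo (f_1, f_2, f_3, f_4):
  remainder -3/2b^2 - 103/18b - 11/3 ≠ 0; add h_5 = -3/2b^2 - 103/18b - 11/3 to the basis.

S(f_1,f_3): lcm = ab. S = 1/3a + 5/3b^2 - 19/3b - 101/3.
  reduce S modulo (f_1, f_2, f_3, f_4, h_5):
  remainder -1025/81b - 1025/27 ≠ 0; add h_6 = -1025/81b - 1025/27 to the basis.

The other S-polynomials (S(f_1,f_4), S(f_2,f_3), S(f_2,f_4), S(f_3,f_4), S(f_1,h_5), S(f_2,h_5), S(f_3,h_5), S(f_4,h_5), S(f_1,h_6), S(f_2,h_6), S(f_3,h_6), S(f_4,h_6), S(h_5,h_6)) all reduce to 0 modulo the current basis, so we have a Gröbner basis.
Inter-reduce: drop elements whose leading term is divisible by another's, tail-reduce, and make monic.
Reduced Gröbner basis: {a + 1, b + 3}.

Since the basis is lex-ordered, b + 3 is univariate in b. Its roots are {-3}. Back-substituting each root into the other basis elements fixes the other coordinates.
  b = -3: the earlier basis element becomes a + 1 = 0, giving a = -1 — point (-1, -3).
Zero-dimensionality of the ideal guarantees finitely many solutions over ℂ.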